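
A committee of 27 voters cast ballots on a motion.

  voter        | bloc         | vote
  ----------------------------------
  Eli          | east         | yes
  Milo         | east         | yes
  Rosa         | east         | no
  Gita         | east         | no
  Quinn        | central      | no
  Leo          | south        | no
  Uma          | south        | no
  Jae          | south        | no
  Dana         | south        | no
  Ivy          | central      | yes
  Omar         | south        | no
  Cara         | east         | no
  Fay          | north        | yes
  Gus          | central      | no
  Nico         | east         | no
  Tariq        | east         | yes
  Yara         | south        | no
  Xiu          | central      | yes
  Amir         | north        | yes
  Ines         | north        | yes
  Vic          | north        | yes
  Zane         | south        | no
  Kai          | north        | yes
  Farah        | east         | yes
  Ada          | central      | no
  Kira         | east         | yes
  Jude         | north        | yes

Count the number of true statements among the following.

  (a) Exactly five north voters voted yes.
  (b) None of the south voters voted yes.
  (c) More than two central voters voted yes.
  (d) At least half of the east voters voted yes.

(a) north: |A| = 6, |A ∩ B| = 6; needs |A ∩ B| = 5 — false.
(b) south: |A| = 7, |A ∩ B| = 0; needs A ∩ B = ∅ (|A ∩ B| = 0) — true.
(c) central: |A| = 5, |A ∩ B| = 2; needs |A ∩ B| > 2 — false.
(d) east: |A| = 9, |A ∩ B| = 5; needs |A ∩ B| ≥ |A ∖ B| — true.

2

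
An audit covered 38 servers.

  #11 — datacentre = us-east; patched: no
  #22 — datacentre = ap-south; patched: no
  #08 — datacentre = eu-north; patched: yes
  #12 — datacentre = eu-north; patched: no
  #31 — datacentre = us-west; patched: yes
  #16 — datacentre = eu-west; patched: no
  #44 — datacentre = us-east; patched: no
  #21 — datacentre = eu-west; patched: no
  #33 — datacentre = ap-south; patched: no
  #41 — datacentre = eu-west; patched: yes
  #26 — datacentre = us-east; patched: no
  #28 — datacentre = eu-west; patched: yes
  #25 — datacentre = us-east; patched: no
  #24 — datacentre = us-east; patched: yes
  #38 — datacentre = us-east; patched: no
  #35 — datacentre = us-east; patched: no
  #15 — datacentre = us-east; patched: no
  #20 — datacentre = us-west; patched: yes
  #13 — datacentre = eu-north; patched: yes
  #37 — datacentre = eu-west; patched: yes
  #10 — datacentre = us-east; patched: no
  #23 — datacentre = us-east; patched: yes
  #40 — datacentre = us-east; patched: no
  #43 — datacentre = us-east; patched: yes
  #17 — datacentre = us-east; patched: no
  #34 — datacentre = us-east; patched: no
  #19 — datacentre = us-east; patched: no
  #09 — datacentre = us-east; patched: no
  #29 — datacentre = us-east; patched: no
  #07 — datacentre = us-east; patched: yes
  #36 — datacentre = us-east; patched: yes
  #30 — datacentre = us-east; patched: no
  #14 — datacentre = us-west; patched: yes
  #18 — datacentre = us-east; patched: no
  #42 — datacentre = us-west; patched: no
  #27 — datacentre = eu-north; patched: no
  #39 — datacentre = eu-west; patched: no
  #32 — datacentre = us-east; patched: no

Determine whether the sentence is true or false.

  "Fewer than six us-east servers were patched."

True

The determiner here denotes the relation: |A ∩ B| < 6.
|A| = 22, |A ∩ B| = 5, |A ∖ B| = 17.
|A ∩ B| = 5, so the statement is true.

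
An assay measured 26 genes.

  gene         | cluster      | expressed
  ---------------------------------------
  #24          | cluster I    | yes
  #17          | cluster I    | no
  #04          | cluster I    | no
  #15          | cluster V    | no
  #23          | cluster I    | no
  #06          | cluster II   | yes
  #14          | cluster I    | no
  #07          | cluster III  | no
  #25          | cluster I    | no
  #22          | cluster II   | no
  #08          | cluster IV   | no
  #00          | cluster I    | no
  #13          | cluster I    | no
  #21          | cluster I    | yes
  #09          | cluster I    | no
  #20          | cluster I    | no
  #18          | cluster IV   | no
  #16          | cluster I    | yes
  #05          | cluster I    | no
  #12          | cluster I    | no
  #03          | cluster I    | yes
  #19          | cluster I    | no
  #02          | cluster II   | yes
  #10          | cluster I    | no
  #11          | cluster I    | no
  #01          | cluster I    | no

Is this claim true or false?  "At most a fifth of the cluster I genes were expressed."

False

Truth condition: |A ∩ B| / |A| ≤ 1/5.
|A| = 19, |A ∩ B| = 4, |A ∖ B| = 15.
|A ∩ B|/|A| = 4/19, so the statement is false.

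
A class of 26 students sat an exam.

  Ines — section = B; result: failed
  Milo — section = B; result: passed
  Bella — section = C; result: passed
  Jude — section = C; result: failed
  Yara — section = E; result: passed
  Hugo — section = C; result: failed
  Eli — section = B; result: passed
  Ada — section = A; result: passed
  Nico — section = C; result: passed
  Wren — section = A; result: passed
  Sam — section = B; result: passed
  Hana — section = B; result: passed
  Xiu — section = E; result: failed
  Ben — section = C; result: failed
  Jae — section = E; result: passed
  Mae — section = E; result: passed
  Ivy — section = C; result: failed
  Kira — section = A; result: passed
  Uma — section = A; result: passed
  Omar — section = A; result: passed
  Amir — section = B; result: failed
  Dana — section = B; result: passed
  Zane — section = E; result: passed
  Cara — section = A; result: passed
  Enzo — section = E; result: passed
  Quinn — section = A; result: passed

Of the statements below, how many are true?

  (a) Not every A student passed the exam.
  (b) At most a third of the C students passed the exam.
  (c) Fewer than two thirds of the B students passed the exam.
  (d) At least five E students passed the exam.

2

(a) A: |A| = 7, |A ∩ B| = 7; needs A ⊄ B (|A ∖ B| ≥ 1) — false.
(b) C: |A| = 6, |A ∩ B| = 2; needs |A ∩ B| / |A| ≤ 1/3 — true.
(c) B: |A| = 7, |A ∩ B| = 5; needs |A ∩ B| / |A| < 2/3 — false.
(d) E: |A| = 6, |A ∩ B| = 5; needs |A ∩ B| ≥ 5 — true.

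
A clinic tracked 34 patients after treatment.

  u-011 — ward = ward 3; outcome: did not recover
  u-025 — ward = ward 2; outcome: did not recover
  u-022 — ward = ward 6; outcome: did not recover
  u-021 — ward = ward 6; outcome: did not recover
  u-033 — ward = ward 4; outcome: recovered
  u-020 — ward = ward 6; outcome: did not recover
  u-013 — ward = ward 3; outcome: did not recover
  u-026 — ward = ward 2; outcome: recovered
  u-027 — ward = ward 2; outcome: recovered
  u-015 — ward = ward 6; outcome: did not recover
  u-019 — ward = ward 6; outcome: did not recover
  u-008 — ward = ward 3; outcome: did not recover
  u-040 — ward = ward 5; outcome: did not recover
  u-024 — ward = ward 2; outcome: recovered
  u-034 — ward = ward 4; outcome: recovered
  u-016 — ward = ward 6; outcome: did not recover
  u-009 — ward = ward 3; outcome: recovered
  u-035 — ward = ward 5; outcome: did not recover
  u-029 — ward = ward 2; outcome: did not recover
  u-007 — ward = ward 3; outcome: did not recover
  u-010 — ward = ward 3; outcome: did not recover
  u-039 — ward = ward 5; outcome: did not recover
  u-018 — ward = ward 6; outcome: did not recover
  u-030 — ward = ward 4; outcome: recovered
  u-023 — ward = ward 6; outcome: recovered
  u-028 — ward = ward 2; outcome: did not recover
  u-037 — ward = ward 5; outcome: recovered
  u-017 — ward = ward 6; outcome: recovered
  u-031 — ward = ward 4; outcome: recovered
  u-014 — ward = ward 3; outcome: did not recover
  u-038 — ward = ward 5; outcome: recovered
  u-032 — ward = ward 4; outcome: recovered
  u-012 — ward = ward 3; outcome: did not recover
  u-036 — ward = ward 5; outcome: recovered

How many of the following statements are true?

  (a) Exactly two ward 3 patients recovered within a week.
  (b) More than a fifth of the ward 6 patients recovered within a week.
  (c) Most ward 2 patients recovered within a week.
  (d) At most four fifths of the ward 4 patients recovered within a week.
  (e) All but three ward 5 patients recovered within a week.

(a) ward 3: |A| = 8, |A ∩ B| = 1; needs |A ∩ B| = 2 — false.
(b) ward 6: |A| = 9, |A ∩ B| = 2; needs |A ∩ B| / |A| > 1/5 — true.
(c) ward 2: |A| = 6, |A ∩ B| = 3; needs |A ∩ B| > |A ∖ B| — false.
(d) ward 4: |A| = 5, |A ∩ B| = 5; needs |A ∩ B| / |A| ≤ 4/5 — false.
(e) ward 5: |A| = 6, |A ∩ B| = 3; needs |A ∖ B| = 3 — true.

2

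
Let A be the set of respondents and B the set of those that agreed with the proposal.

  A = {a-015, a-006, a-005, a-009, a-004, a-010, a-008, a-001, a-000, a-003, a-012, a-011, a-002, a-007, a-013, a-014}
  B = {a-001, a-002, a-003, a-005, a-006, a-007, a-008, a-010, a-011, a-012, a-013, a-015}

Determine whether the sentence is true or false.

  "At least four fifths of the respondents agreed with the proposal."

False

Truth condition: |A ∩ B| / |A| ≥ 4/5.
|A| = 16, |A ∩ B| = 12, |A ∖ B| = 4.
|A ∩ B|/|A| = 12/16, so the statement is false.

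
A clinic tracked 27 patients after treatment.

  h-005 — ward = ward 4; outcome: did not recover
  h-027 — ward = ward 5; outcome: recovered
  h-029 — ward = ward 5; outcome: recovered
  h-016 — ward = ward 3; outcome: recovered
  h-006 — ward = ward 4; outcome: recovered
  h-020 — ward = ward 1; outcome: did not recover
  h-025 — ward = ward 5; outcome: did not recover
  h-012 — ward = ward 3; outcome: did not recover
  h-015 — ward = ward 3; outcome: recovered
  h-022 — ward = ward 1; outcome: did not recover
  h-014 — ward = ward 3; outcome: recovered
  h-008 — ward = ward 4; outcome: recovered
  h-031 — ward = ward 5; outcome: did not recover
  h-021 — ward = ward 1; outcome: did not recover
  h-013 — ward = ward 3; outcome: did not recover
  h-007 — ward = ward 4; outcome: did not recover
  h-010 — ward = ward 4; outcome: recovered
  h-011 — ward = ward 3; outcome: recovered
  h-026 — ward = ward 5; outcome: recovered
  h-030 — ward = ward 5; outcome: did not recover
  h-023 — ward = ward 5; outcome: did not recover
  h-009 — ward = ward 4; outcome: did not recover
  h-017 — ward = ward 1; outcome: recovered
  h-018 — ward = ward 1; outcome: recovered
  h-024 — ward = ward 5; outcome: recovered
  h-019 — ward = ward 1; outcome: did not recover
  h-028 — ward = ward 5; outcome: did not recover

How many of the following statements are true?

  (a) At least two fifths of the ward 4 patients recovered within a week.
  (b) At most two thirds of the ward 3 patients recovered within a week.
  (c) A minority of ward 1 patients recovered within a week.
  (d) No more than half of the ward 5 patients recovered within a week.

(a) ward 4: |A| = 6, |A ∩ B| = 3; needs |A ∩ B| / |A| ≥ 2/5 — true.
(b) ward 3: |A| = 6, |A ∩ B| = 4; needs |A ∩ B| / |A| ≤ 2/3 — true.
(c) ward 1: |A| = 6, |A ∩ B| = 2; needs |A ∩ B| < |A ∖ B| — true.
(d) ward 5: |A| = 9, |A ∩ B| = 4; needs |A ∩ B| ≤ |A ∖ B| — true.

4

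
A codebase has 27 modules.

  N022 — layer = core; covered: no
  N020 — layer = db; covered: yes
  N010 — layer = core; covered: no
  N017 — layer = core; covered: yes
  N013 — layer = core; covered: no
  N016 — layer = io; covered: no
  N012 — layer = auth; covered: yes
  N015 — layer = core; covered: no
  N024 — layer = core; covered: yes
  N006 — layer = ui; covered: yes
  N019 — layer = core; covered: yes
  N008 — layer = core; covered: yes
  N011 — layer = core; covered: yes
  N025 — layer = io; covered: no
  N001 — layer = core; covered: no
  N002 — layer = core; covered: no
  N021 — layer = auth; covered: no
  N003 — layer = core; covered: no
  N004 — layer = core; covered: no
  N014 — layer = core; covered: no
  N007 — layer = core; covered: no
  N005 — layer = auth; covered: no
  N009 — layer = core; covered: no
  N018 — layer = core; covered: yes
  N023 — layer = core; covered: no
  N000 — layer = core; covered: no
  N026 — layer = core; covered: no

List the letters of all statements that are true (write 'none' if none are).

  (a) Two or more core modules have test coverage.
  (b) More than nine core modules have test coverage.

(a)

|A| = 20, |A ∩ B| = 6, |A ∖ B| = 14.
(a) |A ∩ B| ≥ 2: holds.
(b) |A ∩ B| > 9: fails.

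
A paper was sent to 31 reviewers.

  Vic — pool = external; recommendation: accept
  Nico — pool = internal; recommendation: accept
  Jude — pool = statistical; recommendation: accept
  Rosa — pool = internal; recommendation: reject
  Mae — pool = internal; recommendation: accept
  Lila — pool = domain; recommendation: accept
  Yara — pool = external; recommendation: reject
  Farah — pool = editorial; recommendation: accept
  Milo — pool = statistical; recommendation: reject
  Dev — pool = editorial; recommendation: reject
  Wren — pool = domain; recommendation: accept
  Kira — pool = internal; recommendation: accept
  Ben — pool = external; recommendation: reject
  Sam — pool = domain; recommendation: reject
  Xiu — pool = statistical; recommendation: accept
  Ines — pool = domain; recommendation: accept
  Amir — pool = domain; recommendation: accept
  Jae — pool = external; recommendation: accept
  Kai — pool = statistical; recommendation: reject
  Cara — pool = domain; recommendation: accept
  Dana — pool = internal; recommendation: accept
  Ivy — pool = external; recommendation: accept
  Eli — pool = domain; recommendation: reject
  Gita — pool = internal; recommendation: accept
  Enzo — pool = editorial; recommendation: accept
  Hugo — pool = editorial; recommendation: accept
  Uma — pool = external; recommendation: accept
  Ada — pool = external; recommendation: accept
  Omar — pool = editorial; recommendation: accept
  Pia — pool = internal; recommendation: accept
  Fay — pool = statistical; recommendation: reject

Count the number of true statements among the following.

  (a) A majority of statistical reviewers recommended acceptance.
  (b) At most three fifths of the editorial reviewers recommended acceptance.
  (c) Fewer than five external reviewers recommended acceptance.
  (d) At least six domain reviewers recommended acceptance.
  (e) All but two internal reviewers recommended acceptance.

0

(a) statistical: |A| = 5, |A ∩ B| = 2; needs |A ∩ B| > |A ∖ B| — false.
(b) editorial: |A| = 5, |A ∩ B| = 4; needs |A ∩ B| / |A| ≤ 3/5 — false.
(c) external: |A| = 7, |A ∩ B| = 5; needs |A ∩ B| < 5 — false.
(d) domain: |A| = 7, |A ∩ B| = 5; needs |A ∩ B| ≥ 6 — false.
(e) internal: |A| = 7, |A ∩ B| = 6; needs |A ∖ B| = 2 — false.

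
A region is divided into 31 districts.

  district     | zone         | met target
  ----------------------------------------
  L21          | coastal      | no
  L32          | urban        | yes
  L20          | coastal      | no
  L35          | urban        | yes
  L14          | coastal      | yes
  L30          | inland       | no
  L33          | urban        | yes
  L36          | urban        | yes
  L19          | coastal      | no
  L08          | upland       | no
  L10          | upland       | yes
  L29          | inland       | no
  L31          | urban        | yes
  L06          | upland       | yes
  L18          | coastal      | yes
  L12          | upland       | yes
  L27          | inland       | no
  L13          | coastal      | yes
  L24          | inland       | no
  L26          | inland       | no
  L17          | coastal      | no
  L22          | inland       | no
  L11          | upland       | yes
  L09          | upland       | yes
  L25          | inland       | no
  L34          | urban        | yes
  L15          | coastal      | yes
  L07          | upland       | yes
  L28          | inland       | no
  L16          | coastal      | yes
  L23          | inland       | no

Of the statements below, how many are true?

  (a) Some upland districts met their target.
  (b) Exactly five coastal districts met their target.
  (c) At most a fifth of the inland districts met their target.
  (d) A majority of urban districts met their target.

4

(a) upland: |A| = 7, |A ∩ B| = 6; needs A ∩ B ≠ ∅ (|A ∩ B| ≥ 1) — true.
(b) coastal: |A| = 9, |A ∩ B| = 5; needs |A ∩ B| = 5 — true.
(c) inland: |A| = 9, |A ∩ B| = 0; needs |A ∩ B| / |A| ≤ 1/5 — true.
(d) urban: |A| = 6, |A ∩ B| = 6; needs |A ∩ B| > |A ∖ B| — true.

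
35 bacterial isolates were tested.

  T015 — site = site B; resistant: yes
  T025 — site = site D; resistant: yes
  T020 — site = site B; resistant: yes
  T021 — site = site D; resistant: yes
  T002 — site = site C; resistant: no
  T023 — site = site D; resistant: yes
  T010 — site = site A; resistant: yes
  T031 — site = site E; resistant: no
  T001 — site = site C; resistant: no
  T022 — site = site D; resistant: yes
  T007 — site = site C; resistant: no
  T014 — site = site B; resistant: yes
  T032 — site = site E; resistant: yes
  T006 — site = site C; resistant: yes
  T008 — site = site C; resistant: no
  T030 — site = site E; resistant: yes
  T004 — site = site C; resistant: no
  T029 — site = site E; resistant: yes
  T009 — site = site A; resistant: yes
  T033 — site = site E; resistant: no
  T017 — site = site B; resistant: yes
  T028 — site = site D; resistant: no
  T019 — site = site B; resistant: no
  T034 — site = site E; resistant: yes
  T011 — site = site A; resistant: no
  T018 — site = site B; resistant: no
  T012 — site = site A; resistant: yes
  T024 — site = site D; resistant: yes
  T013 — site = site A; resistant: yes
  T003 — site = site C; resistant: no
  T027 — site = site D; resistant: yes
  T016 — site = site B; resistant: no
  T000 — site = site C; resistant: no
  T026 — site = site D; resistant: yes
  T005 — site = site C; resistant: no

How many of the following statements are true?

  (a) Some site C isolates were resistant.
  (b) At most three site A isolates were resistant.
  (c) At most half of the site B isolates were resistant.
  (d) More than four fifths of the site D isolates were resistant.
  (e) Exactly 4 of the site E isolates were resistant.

(a) site C: |A| = 9, |A ∩ B| = 1; needs A ∩ B ≠ ∅ (|A ∩ B| ≥ 1) — true.
(b) site A: |A| = 5, |A ∩ B| = 4; needs |A ∩ B| ≤ 3 — false.
(c) site B: |A| = 7, |A ∩ B| = 4; needs |A ∩ B| ≤ |A ∖ B| — false.
(d) site D: |A| = 8, |A ∩ B| = 7; needs |A ∩ B| / |A| > 4/5 — true.
(e) site E: |A| = 6, |A ∩ B| = 4; needs |A ∩ B| = 4 — true.

3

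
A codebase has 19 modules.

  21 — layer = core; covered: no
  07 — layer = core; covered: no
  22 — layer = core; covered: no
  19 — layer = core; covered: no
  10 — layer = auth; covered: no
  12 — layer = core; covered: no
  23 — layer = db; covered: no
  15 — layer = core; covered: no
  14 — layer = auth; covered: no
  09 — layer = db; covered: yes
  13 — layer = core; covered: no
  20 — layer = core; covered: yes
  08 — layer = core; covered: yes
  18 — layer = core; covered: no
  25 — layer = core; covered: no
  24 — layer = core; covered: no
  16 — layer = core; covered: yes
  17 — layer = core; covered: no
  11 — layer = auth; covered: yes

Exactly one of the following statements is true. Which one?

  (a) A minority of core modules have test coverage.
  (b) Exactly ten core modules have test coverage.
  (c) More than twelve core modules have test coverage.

(a)

|A| = 14, |A ∩ B| = 3, |A ∖ B| = 11.
(a) requires |A ∩ B| < |A ∖ B|: true.
(b) requires |A ∩ B| = 10: false.
(c) requires |A ∩ B| > 12: false.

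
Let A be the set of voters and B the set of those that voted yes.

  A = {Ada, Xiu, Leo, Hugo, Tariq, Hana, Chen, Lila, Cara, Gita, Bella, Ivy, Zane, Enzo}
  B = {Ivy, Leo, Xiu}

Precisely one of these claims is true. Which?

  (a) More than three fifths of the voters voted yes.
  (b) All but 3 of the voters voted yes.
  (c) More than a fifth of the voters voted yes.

|A| = 14, |A ∩ B| = 3, |A ∖ B| = 11.
(a) requires |A ∩ B| / |A| > 3/5: false.
(b) requires |A ∖ B| = 3: false.
(c) requires |A ∩ B| / |A| > 1/5: true.

(c)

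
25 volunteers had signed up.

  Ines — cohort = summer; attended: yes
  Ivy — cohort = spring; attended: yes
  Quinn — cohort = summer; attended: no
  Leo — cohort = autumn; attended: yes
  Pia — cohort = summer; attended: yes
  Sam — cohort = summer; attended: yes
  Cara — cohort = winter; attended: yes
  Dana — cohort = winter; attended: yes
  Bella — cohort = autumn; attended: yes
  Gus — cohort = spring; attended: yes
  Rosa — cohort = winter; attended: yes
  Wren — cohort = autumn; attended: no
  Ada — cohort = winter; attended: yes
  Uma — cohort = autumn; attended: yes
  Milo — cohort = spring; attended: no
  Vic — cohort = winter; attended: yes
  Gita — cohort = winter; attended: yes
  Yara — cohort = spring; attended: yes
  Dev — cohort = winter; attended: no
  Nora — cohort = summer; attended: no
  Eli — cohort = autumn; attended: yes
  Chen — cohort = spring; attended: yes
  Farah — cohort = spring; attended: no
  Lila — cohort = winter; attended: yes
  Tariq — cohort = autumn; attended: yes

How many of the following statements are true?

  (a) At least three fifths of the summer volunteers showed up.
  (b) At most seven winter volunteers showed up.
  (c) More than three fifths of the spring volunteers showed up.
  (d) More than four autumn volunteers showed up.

(a) summer: |A| = 5, |A ∩ B| = 3; needs |A ∩ B| / |A| ≥ 3/5 — true.
(b) winter: |A| = 8, |A ∩ B| = 7; needs |A ∩ B| ≤ 7 — true.
(c) spring: |A| = 6, |A ∩ B| = 4; needs |A ∩ B| / |A| > 3/5 — true.
(d) autumn: |A| = 6, |A ∩ B| = 5; needs |A ∩ B| > 4 — true.

4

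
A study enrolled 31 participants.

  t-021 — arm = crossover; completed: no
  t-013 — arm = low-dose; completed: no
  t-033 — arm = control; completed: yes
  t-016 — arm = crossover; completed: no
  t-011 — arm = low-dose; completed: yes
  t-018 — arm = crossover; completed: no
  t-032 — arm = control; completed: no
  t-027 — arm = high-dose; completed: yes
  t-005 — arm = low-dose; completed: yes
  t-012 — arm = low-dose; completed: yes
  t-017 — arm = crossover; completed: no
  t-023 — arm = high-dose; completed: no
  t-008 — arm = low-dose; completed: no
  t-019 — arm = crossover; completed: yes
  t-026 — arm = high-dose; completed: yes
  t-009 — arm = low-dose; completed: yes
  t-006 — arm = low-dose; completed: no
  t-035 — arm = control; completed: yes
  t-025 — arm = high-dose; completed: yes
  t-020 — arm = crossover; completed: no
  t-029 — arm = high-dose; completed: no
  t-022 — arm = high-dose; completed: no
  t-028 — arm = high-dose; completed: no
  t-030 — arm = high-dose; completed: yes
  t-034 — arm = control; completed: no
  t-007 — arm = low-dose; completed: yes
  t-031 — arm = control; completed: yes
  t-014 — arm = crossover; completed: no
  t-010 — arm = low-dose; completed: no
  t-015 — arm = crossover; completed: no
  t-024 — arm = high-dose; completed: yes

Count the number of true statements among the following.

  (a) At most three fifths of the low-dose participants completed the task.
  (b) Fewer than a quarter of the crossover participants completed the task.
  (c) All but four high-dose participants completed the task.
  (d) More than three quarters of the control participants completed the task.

3

(a) low-dose: |A| = 9, |A ∩ B| = 5; needs |A ∩ B| / |A| ≤ 3/5 — true.
(b) crossover: |A| = 8, |A ∩ B| = 1; needs |A ∩ B| / |A| < 1/4 — true.
(c) high-dose: |A| = 9, |A ∩ B| = 5; needs |A ∖ B| = 4 — true.
(d) control: |A| = 5, |A ∩ B| = 3; needs |A ∩ B| / |A| > 3/4 — false.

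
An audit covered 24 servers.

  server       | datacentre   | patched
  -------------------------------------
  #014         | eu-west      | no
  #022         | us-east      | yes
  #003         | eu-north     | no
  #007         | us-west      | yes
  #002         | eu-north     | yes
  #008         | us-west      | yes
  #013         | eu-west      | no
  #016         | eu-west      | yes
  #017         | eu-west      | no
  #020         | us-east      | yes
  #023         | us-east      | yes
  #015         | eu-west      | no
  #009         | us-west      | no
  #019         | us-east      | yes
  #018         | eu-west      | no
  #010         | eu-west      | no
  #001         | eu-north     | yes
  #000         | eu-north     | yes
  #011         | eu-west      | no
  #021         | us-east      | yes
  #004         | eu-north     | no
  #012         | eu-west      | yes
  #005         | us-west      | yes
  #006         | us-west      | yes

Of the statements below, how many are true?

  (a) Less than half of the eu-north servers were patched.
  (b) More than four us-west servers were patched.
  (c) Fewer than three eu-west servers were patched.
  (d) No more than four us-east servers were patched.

1

(a) eu-north: |A| = 5, |A ∩ B| = 3; needs |A ∩ B| < |A ∖ B| — false.
(b) us-west: |A| = 5, |A ∩ B| = 4; needs |A ∩ B| > 4 — false.
(c) eu-west: |A| = 9, |A ∩ B| = 2; needs |A ∩ B| < 3 — true.
(d) us-east: |A| = 5, |A ∩ B| = 5; needs |A ∩ B| ≤ 4 — false.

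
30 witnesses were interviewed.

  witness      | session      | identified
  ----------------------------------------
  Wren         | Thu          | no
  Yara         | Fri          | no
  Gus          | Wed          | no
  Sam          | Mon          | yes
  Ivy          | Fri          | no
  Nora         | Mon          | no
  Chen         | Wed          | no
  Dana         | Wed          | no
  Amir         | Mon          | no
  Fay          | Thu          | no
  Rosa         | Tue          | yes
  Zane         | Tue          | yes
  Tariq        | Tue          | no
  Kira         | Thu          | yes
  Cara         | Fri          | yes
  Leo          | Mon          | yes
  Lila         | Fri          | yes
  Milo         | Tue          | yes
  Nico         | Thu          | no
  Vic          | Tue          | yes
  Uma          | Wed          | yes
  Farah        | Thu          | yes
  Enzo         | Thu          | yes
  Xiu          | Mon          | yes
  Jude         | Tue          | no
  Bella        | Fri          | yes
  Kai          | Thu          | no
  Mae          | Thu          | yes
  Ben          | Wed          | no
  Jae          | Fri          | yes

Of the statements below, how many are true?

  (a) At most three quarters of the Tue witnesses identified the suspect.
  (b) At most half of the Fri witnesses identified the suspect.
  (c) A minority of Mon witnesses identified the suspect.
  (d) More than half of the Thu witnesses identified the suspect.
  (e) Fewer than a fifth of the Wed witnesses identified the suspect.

(a) Tue: |A| = 6, |A ∩ B| = 4; needs |A ∩ B| / |A| ≤ 3/4 — true.
(b) Fri: |A| = 6, |A ∩ B| = 4; needs |A ∩ B| ≤ |A ∖ B| — false.
(c) Mon: |A| = 5, |A ∩ B| = 3; needs |A ∩ B| < |A ∖ B| — false.
(d) Thu: |A| = 8, |A ∩ B| = 4; needs |A ∩ B| > |A ∖ B| — false.
(e) Wed: |A| = 5, |A ∩ B| = 1; needs |A ∩ B| / |A| < 1/5 — false.

1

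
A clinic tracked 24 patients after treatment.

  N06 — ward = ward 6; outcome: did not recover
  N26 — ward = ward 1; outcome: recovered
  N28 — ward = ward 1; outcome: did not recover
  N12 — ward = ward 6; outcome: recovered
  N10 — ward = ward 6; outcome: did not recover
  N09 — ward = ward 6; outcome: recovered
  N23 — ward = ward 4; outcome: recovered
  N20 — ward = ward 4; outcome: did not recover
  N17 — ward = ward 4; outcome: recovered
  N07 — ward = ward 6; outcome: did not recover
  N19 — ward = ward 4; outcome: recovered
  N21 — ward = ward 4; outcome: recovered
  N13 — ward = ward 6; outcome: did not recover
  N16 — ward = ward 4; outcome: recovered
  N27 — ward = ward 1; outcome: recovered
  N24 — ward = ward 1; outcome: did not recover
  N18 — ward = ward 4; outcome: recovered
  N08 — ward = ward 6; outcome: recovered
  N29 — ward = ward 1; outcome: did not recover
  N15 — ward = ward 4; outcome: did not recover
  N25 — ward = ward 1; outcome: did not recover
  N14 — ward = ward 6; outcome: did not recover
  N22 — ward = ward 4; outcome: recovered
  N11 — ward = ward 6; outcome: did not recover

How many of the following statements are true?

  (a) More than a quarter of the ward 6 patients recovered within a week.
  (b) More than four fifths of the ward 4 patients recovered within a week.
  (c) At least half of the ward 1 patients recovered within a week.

(a) ward 6: |A| = 9, |A ∩ B| = 3; needs |A ∩ B| / |A| > 1/4 — true.
(b) ward 4: |A| = 9, |A ∩ B| = 7; needs |A ∩ B| / |A| > 4/5 — false.
(c) ward 1: |A| = 6, |A ∩ B| = 2; needs |A ∩ B| ≥ |A ∖ B| — false.

1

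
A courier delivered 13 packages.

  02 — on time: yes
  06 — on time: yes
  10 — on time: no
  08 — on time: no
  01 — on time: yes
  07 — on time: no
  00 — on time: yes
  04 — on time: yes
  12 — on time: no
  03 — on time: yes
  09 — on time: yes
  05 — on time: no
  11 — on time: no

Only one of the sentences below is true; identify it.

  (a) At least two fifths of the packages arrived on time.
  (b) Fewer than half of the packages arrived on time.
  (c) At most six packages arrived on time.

(a)

|A| = 13, |A ∩ B| = 7, |A ∖ B| = 6.
(a) requires |A ∩ B| / |A| ≥ 2/5: true.
(b) requires |A ∩ B| < |A ∖ B|: false.
(c) requires |A ∩ B| ≤ 6: false.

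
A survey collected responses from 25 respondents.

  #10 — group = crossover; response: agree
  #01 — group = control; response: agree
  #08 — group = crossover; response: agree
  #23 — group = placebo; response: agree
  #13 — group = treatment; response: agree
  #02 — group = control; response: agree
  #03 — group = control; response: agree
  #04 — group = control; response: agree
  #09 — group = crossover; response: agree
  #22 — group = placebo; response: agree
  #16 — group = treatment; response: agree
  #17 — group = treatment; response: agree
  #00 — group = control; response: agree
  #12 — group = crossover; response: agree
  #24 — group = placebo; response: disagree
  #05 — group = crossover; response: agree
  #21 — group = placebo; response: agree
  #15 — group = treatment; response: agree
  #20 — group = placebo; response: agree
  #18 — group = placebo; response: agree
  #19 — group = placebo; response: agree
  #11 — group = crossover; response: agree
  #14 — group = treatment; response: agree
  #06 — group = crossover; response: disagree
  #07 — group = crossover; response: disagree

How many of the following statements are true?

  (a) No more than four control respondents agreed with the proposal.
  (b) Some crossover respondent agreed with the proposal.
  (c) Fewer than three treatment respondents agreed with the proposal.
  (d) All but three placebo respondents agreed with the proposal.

1

(a) control: |A| = 5, |A ∩ B| = 5; needs |A ∩ B| ≤ 4 — false.
(b) crossover: |A| = 8, |A ∩ B| = 6; needs A ∩ B ≠ ∅ (|A ∩ B| ≥ 1) — true.
(c) treatment: |A| = 5, |A ∩ B| = 5; needs |A ∩ B| < 3 — false.
(d) placebo: |A| = 7, |A ∩ B| = 6; needs |A ∖ B| = 3 — false.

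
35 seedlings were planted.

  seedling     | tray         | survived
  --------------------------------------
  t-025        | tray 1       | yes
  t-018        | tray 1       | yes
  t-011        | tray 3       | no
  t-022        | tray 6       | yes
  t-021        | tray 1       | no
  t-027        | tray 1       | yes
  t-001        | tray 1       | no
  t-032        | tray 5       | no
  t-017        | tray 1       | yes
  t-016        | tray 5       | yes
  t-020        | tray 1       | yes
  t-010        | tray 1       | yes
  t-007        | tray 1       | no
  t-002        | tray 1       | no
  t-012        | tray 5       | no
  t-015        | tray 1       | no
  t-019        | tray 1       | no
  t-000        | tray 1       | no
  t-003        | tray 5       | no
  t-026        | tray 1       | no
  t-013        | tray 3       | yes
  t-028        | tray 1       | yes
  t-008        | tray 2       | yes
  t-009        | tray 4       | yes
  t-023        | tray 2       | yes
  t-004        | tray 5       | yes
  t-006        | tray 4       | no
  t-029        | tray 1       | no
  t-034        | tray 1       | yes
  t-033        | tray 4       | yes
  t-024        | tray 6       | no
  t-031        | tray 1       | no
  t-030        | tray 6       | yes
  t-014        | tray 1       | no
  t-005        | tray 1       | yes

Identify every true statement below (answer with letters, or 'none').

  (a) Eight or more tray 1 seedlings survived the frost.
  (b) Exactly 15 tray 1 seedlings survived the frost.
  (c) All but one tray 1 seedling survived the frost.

|A| = 20, |A ∩ B| = 9, |A ∖ B| = 11.
(a) |A ∩ B| ≥ 8: holds.
(b) |A ∩ B| = 15: fails.
(c) |A ∖ B| = 1: fails.

(a)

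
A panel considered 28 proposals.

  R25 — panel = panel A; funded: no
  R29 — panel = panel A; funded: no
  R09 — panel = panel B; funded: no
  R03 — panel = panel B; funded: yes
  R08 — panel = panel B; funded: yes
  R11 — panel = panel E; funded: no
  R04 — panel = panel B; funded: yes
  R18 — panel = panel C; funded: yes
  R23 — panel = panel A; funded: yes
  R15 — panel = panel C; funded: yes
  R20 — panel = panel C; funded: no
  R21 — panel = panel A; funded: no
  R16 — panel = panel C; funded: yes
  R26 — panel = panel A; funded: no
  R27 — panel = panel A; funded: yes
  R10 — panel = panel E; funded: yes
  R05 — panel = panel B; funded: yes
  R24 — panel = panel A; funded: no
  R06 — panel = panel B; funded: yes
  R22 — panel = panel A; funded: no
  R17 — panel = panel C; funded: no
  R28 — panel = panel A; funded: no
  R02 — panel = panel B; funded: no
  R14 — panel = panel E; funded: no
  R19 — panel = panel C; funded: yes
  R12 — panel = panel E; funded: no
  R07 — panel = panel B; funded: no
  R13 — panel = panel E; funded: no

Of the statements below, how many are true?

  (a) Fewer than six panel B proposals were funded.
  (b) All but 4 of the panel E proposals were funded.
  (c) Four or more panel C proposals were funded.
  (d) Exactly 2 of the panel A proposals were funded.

(a) panel B: |A| = 8, |A ∩ B| = 5; needs |A ∩ B| < 6 — true.
(b) panel E: |A| = 5, |A ∩ B| = 1; needs |A ∖ B| = 4 — true.
(c) panel C: |A| = 6, |A ∩ B| = 4; needs |A ∩ B| ≥ 4 — true.
(d) panel A: |A| = 9, |A ∩ B| = 2; needs |A ∩ B| = 2 — true.

4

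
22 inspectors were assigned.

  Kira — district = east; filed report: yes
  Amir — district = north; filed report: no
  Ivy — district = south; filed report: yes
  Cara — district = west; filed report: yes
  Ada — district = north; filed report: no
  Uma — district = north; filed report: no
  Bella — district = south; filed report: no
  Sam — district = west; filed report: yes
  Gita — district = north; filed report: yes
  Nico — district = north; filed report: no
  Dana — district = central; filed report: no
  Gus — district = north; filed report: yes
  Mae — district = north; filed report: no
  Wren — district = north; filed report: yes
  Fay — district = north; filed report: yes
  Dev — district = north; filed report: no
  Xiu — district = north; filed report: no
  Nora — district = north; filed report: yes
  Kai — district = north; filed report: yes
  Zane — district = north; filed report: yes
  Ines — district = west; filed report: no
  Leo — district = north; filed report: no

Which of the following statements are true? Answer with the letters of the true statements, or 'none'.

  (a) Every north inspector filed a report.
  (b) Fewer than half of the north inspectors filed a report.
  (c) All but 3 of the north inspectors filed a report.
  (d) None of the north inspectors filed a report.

(b)

|A| = 15, |A ∩ B| = 7, |A ∖ B| = 8.
(a) A ⊆ B, i.e. every element of A is in B (|A ∖ B| = 0): fails.
(b) |A ∩ B| < |A ∖ B|: holds.
(c) |A ∖ B| = 3: fails.
(d) A ∩ B = ∅ (|A ∩ B| = 0): fails.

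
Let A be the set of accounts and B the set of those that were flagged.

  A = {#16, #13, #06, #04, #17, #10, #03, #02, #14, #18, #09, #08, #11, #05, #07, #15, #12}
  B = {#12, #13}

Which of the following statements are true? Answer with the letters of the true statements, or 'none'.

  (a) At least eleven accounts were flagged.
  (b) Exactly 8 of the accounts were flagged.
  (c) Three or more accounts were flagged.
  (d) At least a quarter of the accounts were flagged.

none

|A| = 17, |A ∩ B| = 2, |A ∖ B| = 15.
(a) |A ∩ B| ≥ 11: fails.
(b) |A ∩ B| = 8: fails.
(c) |A ∩ B| ≥ 3: fails.
(d) |A ∩ B| / |A| ≥ 1/4: fails.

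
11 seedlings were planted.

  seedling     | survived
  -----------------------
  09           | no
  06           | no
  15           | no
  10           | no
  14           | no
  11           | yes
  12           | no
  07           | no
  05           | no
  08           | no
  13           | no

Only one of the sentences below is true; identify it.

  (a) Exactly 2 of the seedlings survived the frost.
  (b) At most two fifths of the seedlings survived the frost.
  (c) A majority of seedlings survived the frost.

|A| = 11, |A ∩ B| = 1, |A ∖ B| = 10.
(a) requires |A ∩ B| = 2: false.
(b) requires |A ∩ B| / |A| ≤ 2/5: true.
(c) requires |A ∩ B| > |A ∖ B|: false.

(b)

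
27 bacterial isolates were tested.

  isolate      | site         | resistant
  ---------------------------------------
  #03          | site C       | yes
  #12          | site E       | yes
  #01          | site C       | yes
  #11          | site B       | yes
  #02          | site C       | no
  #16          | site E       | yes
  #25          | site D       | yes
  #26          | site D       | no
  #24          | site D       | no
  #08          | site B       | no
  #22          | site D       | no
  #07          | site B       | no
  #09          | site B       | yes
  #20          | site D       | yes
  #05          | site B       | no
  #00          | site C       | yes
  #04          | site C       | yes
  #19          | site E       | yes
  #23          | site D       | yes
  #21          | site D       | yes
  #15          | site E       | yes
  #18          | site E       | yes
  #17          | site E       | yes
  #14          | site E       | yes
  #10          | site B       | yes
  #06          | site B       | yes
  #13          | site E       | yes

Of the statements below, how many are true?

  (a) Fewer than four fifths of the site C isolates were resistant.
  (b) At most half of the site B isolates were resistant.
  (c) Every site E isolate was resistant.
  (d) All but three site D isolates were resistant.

(a) site C: |A| = 5, |A ∩ B| = 4; needs |A ∩ B| / |A| < 4/5 — false.
(b) site B: |A| = 7, |A ∩ B| = 4; needs |A ∩ B| ≤ |A ∖ B| — false.
(c) site E: |A| = 8, |A ∩ B| = 8; needs A ⊆ B, i.e. every element of A is in B (|A ∖ B| = 0) — true.
(d) site D: |A| = 7, |A ∩ B| = 4; needs |A ∖ B| = 3 — true.

2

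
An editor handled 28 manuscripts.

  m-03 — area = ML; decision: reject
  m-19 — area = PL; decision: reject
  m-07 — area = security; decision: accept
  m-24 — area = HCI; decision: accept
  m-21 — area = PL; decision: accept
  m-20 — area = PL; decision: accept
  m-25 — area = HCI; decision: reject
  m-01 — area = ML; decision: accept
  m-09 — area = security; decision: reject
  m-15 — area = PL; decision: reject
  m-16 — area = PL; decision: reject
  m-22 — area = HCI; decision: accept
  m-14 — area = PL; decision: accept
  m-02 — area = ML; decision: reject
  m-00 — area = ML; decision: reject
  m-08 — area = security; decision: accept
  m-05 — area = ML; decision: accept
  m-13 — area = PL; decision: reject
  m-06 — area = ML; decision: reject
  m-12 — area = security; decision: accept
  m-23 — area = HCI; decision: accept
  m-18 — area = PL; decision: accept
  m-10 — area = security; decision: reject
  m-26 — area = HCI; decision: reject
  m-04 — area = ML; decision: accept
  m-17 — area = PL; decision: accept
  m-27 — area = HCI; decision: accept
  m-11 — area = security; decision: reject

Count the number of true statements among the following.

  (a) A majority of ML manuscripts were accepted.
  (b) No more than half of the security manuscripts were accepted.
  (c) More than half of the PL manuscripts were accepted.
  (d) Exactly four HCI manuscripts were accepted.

(a) ML: |A| = 7, |A ∩ B| = 3; needs |A ∩ B| > |A ∖ B| — false.
(b) security: |A| = 6, |A ∩ B| = 3; needs |A ∩ B| ≤ |A ∖ B| — true.
(c) PL: |A| = 9, |A ∩ B| = 5; needs |A ∩ B| > |A ∖ B| — true.
(d) HCI: |A| = 6, |A ∩ B| = 4; needs |A ∩ B| = 4 — true.

3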